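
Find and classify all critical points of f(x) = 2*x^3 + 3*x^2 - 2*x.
f'(x) = 6*x^2 + 6*x - 2

Solve f'(x) = 0:
  Factor: 6*x^2 + 6*x - 2 = 2*(3*x^2 + 3*x - 1); 3*x^2 + 3*x - 1 = 0 has no rational roots; quadratic formula: x = (-3 ± √21)/6.
  ⇒ x = -sqrt(21)/6 - 1/2 ≈ -1.2638, -1/2 + sqrt(21)/6 ≈ 0.2638

f''(x) = 12*x + 6
Second-derivative test at each critical point:
  f''(-1.2638) = -9.1652 < 0 → local maximum
  f''(0.2638) = 9.1652 > 0 → local minimum

Critical points: x = -sqrt(21)/6 - 1/2 ≈ -1.2638 (local maximum); x = -1/2 + sqrt(21)/6 ≈ 0.2638 (local minimum)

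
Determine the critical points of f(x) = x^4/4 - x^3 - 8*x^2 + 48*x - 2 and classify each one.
f'(x) = x^3 - 3*x^2 - 16*x + 48

Solve f'(x) = 0:
  Factor: x^3 - 3*x^2 - 16*x + 48 = (x - 4)*(x - 3)*(x + 4) = 0.
  ⇒ x = -4, 3, 4

f''(x) = 3*x^2 - 6*x - 16
Second-derivative test at each critical point:
  f''(-4) = 56 > 0 → local minimum
  f''(3) = -7 < 0 → local maximum
  f''(4) = 8 > 0 → local minimum

Critical points: x = -4 (local minimum); x = 3 (local maximum); x = 4 (local minimum)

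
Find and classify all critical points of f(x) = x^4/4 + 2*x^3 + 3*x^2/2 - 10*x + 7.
f'(x) = x^3 + 6*x^2 + 3*x - 10

Solve f'(x) = 0:
  Factor: x^3 + 6*x^2 + 3*x - 10 = (x - 1)*(x + 2)*(x + 5) = 0.
  ⇒ x = -5, -2, 1

f''(x) = 3*x^2 + 12*x + 3
Second-derivative test at each critical point:
  f''(-5) = 18 > 0 → local minimum
  f''(-2) = -9 < 0 → local maximum
  f''(1) = 18 > 0 → local minimum

Critical points: x = -5 (local minimum); x = -2 (local maximum); x = 1 (local minimum)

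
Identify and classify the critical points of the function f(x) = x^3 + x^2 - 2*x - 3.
f'(x) = 3*x^2 + 2*x - 2

Solve f'(x) = 0:
  3*x^2 + 2*x - 2 = 0 has no rational roots; quadratic formula: x = (-2 ± √28)/6.
  ⇒ x = -sqrt(7)/3 - 1/3 ≈ -1.2153, -1/3 + sqrt(7)/3 ≈ 0.5486

f''(x) = 6*x + 2
Second-derivative test at each critical point:
  f''(-1.2153) = -5.2915 < 0 → local maximum
  f''(0.5486) = 5.2915 > 0 → local minimum

Critical points: x = -sqrt(7)/3 - 1/3 ≈ -1.2153 (local maximum); x = -1/3 + sqrt(7)/3 ≈ 0.5486 (local minimum)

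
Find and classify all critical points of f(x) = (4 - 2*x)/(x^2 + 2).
f'(x) = 2*(-x^2 + 2*x*(x - 2) - 2)/(x^2 + 2)^2

Solve f'(x) = 0:
  f'(x) = 2*(x^2 - 4*x - 2)/(x^2 + 2)^2; the denominator is positive wherever f is defined, so f'(x) = 0 ⇔ 2*x^2 - 8*x - 4 = 0.
  Factor: 2*x^2 - 8*x - 4 = 2*(x^2 - 4*x - 2); x^2 - 4*x - 2 = 0 has no rational roots; quadratic formula: x = (4 ± √24)/2.
  ⇒ x = 2 - sqrt(6) ≈ -0.4495, 2 + sqrt(6) ≈ 4.4495

f''(x) = 4*(4*x^2*(2 - x) + (3*x - 2)*(x^2 + 2))/(x^2 + 2)^3
Second-derivative test at each critical point:
  f''(-0.4495) = -2.0206 < 0 → local maximum
  f''(4.4495) = 0.0206 > 0 → local minimum

Critical points: x = 2 - sqrt(6) ≈ -0.4495 (local maximum); x = 2 + sqrt(6) ≈ 4.4495 (local minimum)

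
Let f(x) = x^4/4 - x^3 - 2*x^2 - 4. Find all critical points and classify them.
f'(x) = x*(x^2 - 3*x - 4)

Solve f'(x) = 0:
  Factor: x^3 - 3*x^2 - 4*x = x*(x - 4)*(x + 1) = 0.
  ⇒ x = -1, 0, 4

f''(x) = 3*x^2 - 6*x - 4
Second-derivative test at each critical point:
  f''(-1) = 5 > 0 → local minimum
  f''(0) = -4 < 0 → local maximum
  f''(4) = 20 > 0 → local minimum

Critical points: x = -1 (local minimum); x = 0 (local maximum); x = 4 (local minimum)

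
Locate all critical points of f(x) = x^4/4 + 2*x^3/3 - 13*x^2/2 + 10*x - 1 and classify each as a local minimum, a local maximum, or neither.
f'(x) = x^3 + 2*x^2 - 13*x + 10

Solve f'(x) = 0:
  Factor: x^3 + 2*x^2 - 13*x + 10 = (x - 2)*(x - 1)*(x + 5) = 0.
  ⇒ x = -5, 1, 2

f''(x) = 3*x^2 + 4*x - 13
Second-derivative test at each critical point:
  f''(-5) = 42 > 0 → local minimum
  f''(1) = -6 < 0 → local maximum
  f''(2) = 7 > 0 → local minimum

Critical points: x = -5 (local minimum); x = 1 (local maximum); x = 2 (local minimum)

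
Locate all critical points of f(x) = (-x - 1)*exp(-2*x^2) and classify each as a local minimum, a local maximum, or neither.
f'(x) = (4*x*(x + 1) - 1)*exp(-2*x^2)

Solve f'(x) = 0:
  f'(x) = (4*x^2 + 4*x - 1)·exp(-2*x^2) and exp(-2*x^2) > 0 for every x, so f'(x) = 0 ⇔ 4*x^2 + 4*x - 1 = 0.
  4*x^2 + 4*x - 1 = 0 has no rational roots; quadratic formula: x = (-4 ± √32)/8.
  ⇒ x = -sqrt(2)/2 - 1/2 ≈ -1.2071, -1/2 + sqrt(2)/2 ≈ 0.2071

f''(x) = 4*(-4*x^2*(x + 1) + 3*x + 1)*exp(-2*x^2)
Second-derivative test at each critical point:
  f''(-1.2071) = -0.3069 < 0 → local maximum
  f''(0.2071) = 5.1918 > 0 → local minimum

Critical points: x = -sqrt(2)/2 - 1/2 ≈ -1.2071 (local maximum); x = -1/2 + sqrt(2)/2 ≈ 0.2071 (local minimum)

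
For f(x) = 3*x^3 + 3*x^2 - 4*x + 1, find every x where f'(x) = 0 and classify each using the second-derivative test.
f'(x) = 9*x^2 + 6*x - 4

Solve f'(x) = 0:
  9*x^2 + 6*x - 4 = 0 has no rational roots; quadratic formula: x = (-6 ± √180)/18.
  ⇒ x = -sqrt(5)/3 - 1/3 ≈ -1.0787, -1/3 + sqrt(5)/3 ≈ 0.4120

f''(x) = 18*x + 6
Second-derivative test at each critical point:
  f''(-1.0787) = -13.4164 < 0 → local maximum
  f''(0.4120) = 13.4164 > 0 → local minimum

Critical points: x = -sqrt(5)/3 - 1/3 ≈ -1.0787 (local maximum); x = -1/3 + sqrt(5)/3 ≈ 0.4120 (local minimum)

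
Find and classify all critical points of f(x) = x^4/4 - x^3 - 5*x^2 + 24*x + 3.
f'(x) = x^3 - 3*x^2 - 10*x + 24

Solve f'(x) = 0:
  Factor: x^3 - 3*x^2 - 10*x + 24 = (x - 4)*(x - 2)*(x + 3) = 0.
  ⇒ x = -3, 2, 4

f''(x) = 3*x^2 - 6*x - 10
Second-derivative test at each critical point:
  f''(-3) = 35 > 0 → local minimum
  f''(2) = -10 < 0 → local maximum
  f''(4) = 14 > 0 → local minimum

Critical points: x = -3 (local minimum); x = 2 (local maximum); x = 4 (local minimum)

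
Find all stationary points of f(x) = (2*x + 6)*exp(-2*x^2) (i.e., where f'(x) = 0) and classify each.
f'(x) = 2*(-4*x*(x + 3) + 1)*exp(-2*x^2)

Solve f'(x) = 0:
  f'(x) = (-8*x^2 - 24*x + 2)·exp(-2*x^2) and exp(-2*x^2) > 0 for every x, so f'(x) = 0 ⇔ -8*x^2 - 24*x + 2 = 0.
  Factor: -8*x^2 - 24*x + 2 = -2*(4*x^2 + 12*x - 1); 4*x^2 + 12*x - 1 = 0 has no rational roots; quadratic formula: x = (-12 ± √160)/8.
  ⇒ x = -sqrt(10)/2 - 3/2 ≈ -3.0811, -3/2 + sqrt(10)/2 ≈ 0.0811

f''(x) = 8*(4*x^2*(x + 3) - 3*x - 3)*exp(-2*x^2)
Second-derivative test at each critical point:
  f''(-3.0811) = 1.436e-07 > 0 → local minimum
  f''(0.0811) = -24.9673 < 0 → local maximum

Critical points: x = -sqrt(10)/2 - 3/2 ≈ -3.0811 (local minimum); x = -3/2 + sqrt(10)/2 ≈ 0.0811 (local maximum)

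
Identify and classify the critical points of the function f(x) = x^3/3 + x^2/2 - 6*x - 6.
f'(x) = x^2 + x - 6

Solve f'(x) = 0:
  Factor: x^2 + x - 6 = (x - 2)*(x + 3) = 0.
  ⇒ x = -3, 2

f''(x) = 2*x + 1
Second-derivative test at each critical point:
  f''(-3) = -5 < 0 → local maximum
  f''(2) = 5 > 0 → local minimum

Critical points: x = -3 (local maximum); x = 2 (local minimum)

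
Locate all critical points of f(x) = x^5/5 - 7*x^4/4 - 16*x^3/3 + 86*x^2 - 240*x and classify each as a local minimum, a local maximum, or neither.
f'(x) = x^4 - 7*x^3 - 16*x^2 + 172*x - 240

Solve f'(x) = 0:
  Factor: x^4 - 7*x^3 - 16*x^2 + 172*x - 240 = (x - 6)*(x - 4)*(x - 2)*(x + 5) = 0.
  ⇒ x = -5, 2, 4, 6

f''(x) = 4*x^3 - 21*x^2 - 32*x + 172
Second-derivative test at each critical point:
  f''(-5) = -693 < 0 → local maximum
  f''(2) = 56 > 0 → local minimum
  f''(4) = -36 < 0 → local maximum
  f''(6) = 88 > 0 → local minimum

Critical points: x = -5 (local maximum); x = 2 (local minimum); x = 4 (local maximum); x = 6 (local minimum)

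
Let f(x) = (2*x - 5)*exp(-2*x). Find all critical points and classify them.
f'(x) = 4*(3 - x)*exp(-2*x)

Solve f'(x) = 0:
  f'(x) = (12 - 4*x)·exp(-2*x) and exp(-2*x) > 0 for every x, so f'(x) = 0 ⇔ 12 - 4*x = 0.
  Factor: 12 - 4*x = -4*(x - 3) = 0.
  ⇒ x = 3

f''(x) = 4*(2*x - 7)*exp(-2*x)
Second-derivative test at each critical point:
  f''(3) = -0.0099 < 0 → local maximum

Critical points: x = 3 (local maximum)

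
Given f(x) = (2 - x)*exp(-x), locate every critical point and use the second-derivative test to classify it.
f'(x) = (x - 3)*exp(-x)

Solve f'(x) = 0:
  f'(x) = (x - 3)·exp(-x) and exp(-x) > 0 for every x, so f'(x) = 0 ⇔ x - 3 = 0.
  x - 3 = 0.
  ⇒ x = 3

f''(x) = (4 - x)*exp(-x)
Second-derivative test at each critical point:
  f''(3) = 0.0498 > 0 → local minimum

Critical points: x = 3 (local minimum)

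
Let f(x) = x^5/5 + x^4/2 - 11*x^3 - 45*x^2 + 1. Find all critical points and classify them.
f'(x) = x*(x^3 + 2*x^2 - 33*x - 90)

Solve f'(x) = 0:
  Factor: x^4 + 2*x^3 - 33*x^2 - 90*x = x*(x - 6)*(x + 3)*(x + 5) = 0.
  ⇒ x = -5, -3, 0, 6

f''(x) = 4*x^3 + 6*x^2 - 66*x - 90
Second-derivative test at each critical point:
  f''(-5) = -110 < 0 → local maximum
  f''(-3) = 54 > 0 → local minimum
  f''(0) = -90 < 0 → local maximum
  f''(6) = 594 > 0 → local minimum

Critical points: x = -5 (local maximum); x = -3 (local minimum); x = 0 (local maximum); x = 6 (local minimum)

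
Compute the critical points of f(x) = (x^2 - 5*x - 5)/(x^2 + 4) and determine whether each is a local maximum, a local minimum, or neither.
f'(x) = (5*x^2 + 18*x - 20)/(x^4 + 8*x^2 + 16)

Solve f'(x) = 0:
  f'(x) = (5*x^2 + 18*x - 20)/(x^2 + 4)^2; the denominator is positive wherever f is defined, so f'(x) = 0 ⇔ 5*x^2 + 18*x - 20 = 0.
  5*x^2 + 18*x - 20 = 0 has no rational roots; quadratic formula: x = (-18 ± √724)/10.
  ⇒ x = -sqrt(181)/5 - 9/5 ≈ -4.4907, -9/5 + sqrt(181)/5 ≈ 0.8907

f''(x) = 2*(-5*x^3 - 27*x^2 + 60*x + 36)/(x^6 + 12*x^4 + 48*x^2 + 64)
Second-derivative test at each critical point:
  f''(-4.4907) = -0.0461 < 0 → local maximum
  f''(0.8907) = 1.1711 > 0 → local minimum

Critical points: x = -sqrt(181)/5 - 9/5 ≈ -4.4907 (local maximum); x = -9/5 + sqrt(181)/5 ≈ 0.8907 (local minimum)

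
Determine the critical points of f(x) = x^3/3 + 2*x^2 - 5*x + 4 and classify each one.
f'(x) = x^2 + 4*x - 5

Solve f'(x) = 0:
  Factor: x^2 + 4*x - 5 = (x - 1)*(x + 5) = 0.
  ⇒ x = -5, 1

f''(x) = 2*x + 4
Second-derivative test at each critical point:
  f''(-5) = -6 < 0 → local maximum
  f''(1) = 6 > 0 → local minimum

Critical points: x = -5 (local maximum); x = 1 (local minimum)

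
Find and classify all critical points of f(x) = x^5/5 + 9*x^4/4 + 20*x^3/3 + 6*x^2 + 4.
f'(x) = x*(x^3 + 9*x^2 + 20*x + 12)

Solve f'(x) = 0:
  Factor: x^4 + 9*x^3 + 20*x^2 + 12*x = x*(x + 1)*(x + 2)*(x + 6) = 0.
  ⇒ x = -6, -2, -1, 0

f''(x) = 4*x^3 + 27*x^2 + 40*x + 12
Second-derivative test at each critical point:
  f''(-6) = -120 < 0 → local maximum
  f''(-2) = 8 > 0 → local minimum
  f''(-1) = -5 < 0 → local maximum
  f''(0) = 12 > 0 → local minimum

Critical points: x = -6 (local maximum); x = -2 (local minimum); x = -1 (local maximum); x = 0 (local minimum)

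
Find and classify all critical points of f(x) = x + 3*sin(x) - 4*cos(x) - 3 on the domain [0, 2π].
f'(x) = 4*sin(x) + 3*cos(x) + 1

Solve f'(x) = 0 on [0, 2π]:
  f'(x) = 0 ⇔ 4*sin(x) + 3*cos(x) = -1. Write the left side as R·cos(x + φ) with R = √(3² + (-4)²) = 5, cos φ = 3/5, sin φ = -4/5; then cos(x + φ) = -1/5. Solve for x and keep the solutions lying in [0, 2π].
  ⇒ x = atan((-4 + 6*sqrt(6))/(-8*sqrt(6) - 3)) + pi ≈ 2.6994, atan((-6*sqrt(6) - 4)/(-3 + 8*sqrt(6))) + 2*pi ≈ 5.4383

f''(x) = -3*sin(x) + 4*cos(x)
Second-derivative test at each critical point:
  f''(2.6994) = -4.8990 < 0 → local maximum
  f''(5.4383) = 4.8990 > 0 → local minimum

Critical points: x = atan((-4 + 6*sqrt(6))/(-8*sqrt(6) - 3)) + pi ≈ 2.6994 (local maximum); x = atan((-6*sqrt(6) - 4)/(-3 + 8*sqrt(6))) + 2*pi ≈ 5.4383 (local minimum)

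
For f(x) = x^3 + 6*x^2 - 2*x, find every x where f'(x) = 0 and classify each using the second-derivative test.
f'(x) = 3*x^2 + 12*x - 2

Solve f'(x) = 0:
  3*x^2 + 12*x - 2 = 0 has no rational roots; quadratic formula: x = (-12 ± √168)/6.
  ⇒ x = -sqrt(42)/3 - 2 ≈ -4.1602, -2 + sqrt(42)/3 ≈ 0.1602

f''(x) = 6*x + 12
Second-derivative test at each critical point:
  f''(-4.1602) = -12.9615 < 0 → local maximum
  f''(0.1602) = 12.9615 > 0 → local minimum

Critical points: x = -sqrt(42)/3 - 2 ≈ -4.1602 (local maximum); x = -2 + sqrt(42)/3 ≈ 0.1602 (local minimum)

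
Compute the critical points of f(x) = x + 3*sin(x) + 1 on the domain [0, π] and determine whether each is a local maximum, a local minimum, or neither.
f'(x) = 3*cos(x) + 1

Solve f'(x) = 0 on [0, π]:
  f'(x) = 0 ⇔ cos(x) = -1/3, i.e. x = ±arccos(-1/3) + 2nπ; keep the solutions lying in [0, π].
  ⇒ x = acos(-1/3) ≈ 1.9106

f''(x) = -3*sin(x)
Second-derivative test at each critical point:
  f''(1.9106) = -2.8284 < 0 → local maximum

Critical points: x = acos(-1/3) ≈ 1.9106 (local maximum)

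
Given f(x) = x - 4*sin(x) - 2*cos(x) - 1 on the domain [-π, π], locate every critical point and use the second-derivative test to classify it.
f'(x) = 2*sin(x) - 4*cos(x) + 1

Solve f'(x) = 0 on [-π, π]:
  f'(x) = 0 ⇔ 2*sin(x) - 4*cos(x) = -1. Write the left side as R·cos(x + φ) with R = √((-4)² + (-2)²) = 2*sqrt(5), cos φ = -2*sqrt(5)/5, sin φ = -sqrt(5)/5; then cos(x + φ) = -sqrt(5)/10. Solve for x and keep the solutions lying in [-π, π].
  ⇒ x = -pi + atan((-2*sqrt(19) - 1)/(2 - sqrt(19))) ≈ -1.8089, atan((-1 + 2*sqrt(19))/(2 + sqrt(19))) ≈ 0.8816

f''(x) = 4*sin(x) + 2*cos(x)
Second-derivative test at each critical point:
  f''(-1.8089) = -4.3589 < 0 → local maximum
  f''(0.8816) = 4.3589 > 0 → local minimum

Critical points: x = -pi + atan((-2*sqrt(19) - 1)/(2 - sqrt(19))) ≈ -1.8089 (local maximum); x = atan((-1 + 2*sqrt(19))/(2 + sqrt(19))) ≈ 0.8816 (local minimum)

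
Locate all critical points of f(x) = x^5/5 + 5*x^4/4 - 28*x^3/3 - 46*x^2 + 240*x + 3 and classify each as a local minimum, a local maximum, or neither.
f'(x) = x^4 + 5*x^3 - 28*x^2 - 92*x + 240

Solve f'(x) = 0:
  Factor: x^4 + 5*x^3 - 28*x^2 - 92*x + 240 = (x - 4)*(x - 2)*(x + 5)*(x + 6) = 0.
  ⇒ x = -6, -5, 2, 4

f''(x) = 4*x^3 + 15*x^2 - 56*x - 92
Second-derivative test at each critical point:
  f''(-6) = -80 < 0 → local maximum
  f''(-5) = 63 > 0 → local minimum
  f''(2) = -112 < 0 → local maximum
  f''(4) = 180 > 0 → local minimum

Critical points: x = -6 (local maximum); x = -5 (local minimum); x = 2 (local maximum); x = 4 (local minimum)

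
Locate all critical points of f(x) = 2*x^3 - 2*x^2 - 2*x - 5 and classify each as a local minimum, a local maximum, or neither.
f'(x) = 6*x^2 - 4*x - 2

Solve f'(x) = 0:
  Factor: 6*x^2 - 4*x - 2 = 2*(x - 1)*(3*x + 1) = 0.
  ⇒ x = -1/3, 1

f''(x) = 12*x - 4
Second-derivative test at each critical point:
  f''(-1/3) = -8 < 0 → local maximum
  f''(1) = 8 > 0 → local minimum

Critical points: x = -1/3 (local maximum); x = 1 (local minimum)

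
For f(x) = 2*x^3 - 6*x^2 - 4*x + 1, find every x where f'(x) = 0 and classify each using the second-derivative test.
f'(x) = 6*x^2 - 12*x - 4

Solve f'(x) = 0:
  Factor: 6*x^2 - 12*x - 4 = 2*(3*x^2 - 6*x - 2); 3*x^2 - 6*x - 2 = 0 has no rational roots; quadratic formula: x = (6 ± √60)/6.
  ⇒ x = 1 - sqrt(15)/3 ≈ -0.2910, 1 + sqrt(15)/3 ≈ 2.2910

f''(x) = 12*x - 12
Second-derivative test at each critical point:
  f''(-0.2910) = -15.4919 < 0 → local maximum
  f''(2.2910) = 15.4919 > 0 → local minimum

Critical points: x = 1 - sqrt(15)/3 ≈ -0.2910 (local maximum); x = 1 + sqrt(15)/3 ≈ 2.2910 (local minimum)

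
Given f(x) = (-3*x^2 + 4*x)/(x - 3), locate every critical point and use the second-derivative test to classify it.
f'(x) = 3*(-x^2 + 6*x - 4)/(x^2 - 6*x + 9)

Solve f'(x) = 0:
  f'(x) = -3*(x^2 - 6*x + 4)/(x - 3)^2; the denominator is positive wherever f is defined, so f'(x) = 0 ⇔ -3*x^2 + 18*x - 12 = 0.
  Factor: -3*x^2 + 18*x - 12 = -3*(x^2 - 6*x + 4); x^2 - 6*x + 4 = 0 has no rational roots; quadratic formula: x = (6 ± √20)/2.
  ⇒ x = 3 - sqrt(5) ≈ 0.7639, sqrt(5) + 3 ≈ 5.2361

f''(x) = -30/(x^3 - 9*x^2 + 27*x - 27)
Second-derivative test at each critical point:
  f''(0.7639) = 2.6833 > 0 → local minimum
  f''(5.2361) = -2.6833 < 0 → local maximum

Critical points: x = 3 - sqrt(5) ≈ 0.7639 (local minimum); x = sqrt(5) + 3 ≈ 5.2361 (local maximum)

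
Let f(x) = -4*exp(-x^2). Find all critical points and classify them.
f'(x) = 8*x*exp(-x^2)

Solve f'(x) = 0:
  f'(x) = (8*x)·exp(-x^2) and exp(-x^2) > 0 for every x, so f'(x) = 0 ⇔ 8*x = 0.
  8*x = 0.
  ⇒ x = 0

f''(x) = 8*(1 - 2*x^2)*exp(-x^2)
Second-derivative test at each critical point:
  f''(0) = 8 > 0 → local minimum

Critical points: x = 0 (local minimum)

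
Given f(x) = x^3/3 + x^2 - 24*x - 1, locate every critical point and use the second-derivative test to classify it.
f'(x) = x^2 + 2*x - 24

Solve f'(x) = 0:
  Factor: x^2 + 2*x - 24 = (x - 4)*(x + 6) = 0.
  ⇒ x = -6, 4

f''(x) = 2*x + 2
Second-derivative test at each critical point:
  f''(-6) = -10 < 0 → local maximum
  f''(4) = 10 > 0 → local minimum

Critical points: x = -6 (local maximum); x = 4 (local minimum)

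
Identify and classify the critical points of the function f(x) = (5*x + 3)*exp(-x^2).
f'(x) = (-2*x*(5*x + 3) + 5)*exp(-x^2)

Solve f'(x) = 0:
  f'(x) = (-10*x^2 - 6*x + 5)·exp(-x^2) and exp(-x^2) > 0 for every x, so f'(x) = 0 ⇔ -10*x^2 - 6*x + 5 = 0.
  10*x^2 + 6*x - 5 = 0 has no rational roots; quadratic formula: x = (-6 ± √236)/20.
  ⇒ x = -sqrt(59)/10 - 3/10 ≈ -1.0681, -3/10 + sqrt(59)/10 ≈ 0.4681

f''(x) = 2*(2*x^2*(5*x + 3) - 15*x - 3)*exp(-x^2)
Second-derivative test at each critical point:
  f''(-1.0681) = 4.9089 > 0 → local minimum
  f''(0.4681) = -12.3392 < 0 → local maximum

Critical points: x = -sqrt(59)/10 - 3/10 ≈ -1.0681 (local minimum); x = -3/10 + sqrt(59)/10 ≈ 0.4681 (local maximum)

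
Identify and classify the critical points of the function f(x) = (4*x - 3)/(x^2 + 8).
f'(x) = 2*(-2*x^2 + 3*x + 16)/(x^4 + 16*x^2 + 64)

Solve f'(x) = 0:
  f'(x) = -2*(2*x^2 - 3*x - 16)/(x^2 + 8)^2; the denominator is positive wherever f is defined, so f'(x) = 0 ⇔ -4*x^2 + 6*x + 32 = 0.
  Factor: -4*x^2 + 6*x + 32 = -2*(2*x^2 - 3*x - 16); 2*x^2 - 3*x - 16 = 0 has no rational roots; quadratic formula: x = (3 ± √137)/4.
  ⇒ x = 3/4 - sqrt(137)/4 ≈ -2.1762, 3/4 + sqrt(137)/4 ≈ 3.6762

f''(x) = 2*(4*x^2*(4*x - 3) + 3*(1 - 4*x)*(x^2 + 8))/(x^2 + 8)^3
Second-derivative test at each critical point:
  f''(-2.1762) = 0.1443 > 0 → local minimum
  f''(3.6762) = -0.0506 < 0 → local maximum

Critical points: x = 3/4 - sqrt(137)/4 ≈ -2.1762 (local minimum); x = 3/4 + sqrt(137)/4 ≈ 3.6762 (local maximum)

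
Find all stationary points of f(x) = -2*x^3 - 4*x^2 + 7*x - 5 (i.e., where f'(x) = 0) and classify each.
f'(x) = -6*x^2 - 8*x + 7

Solve f'(x) = 0:
  6*x^2 + 8*x - 7 = 0 has no rational roots; quadratic formula: x = (-8 ± √232)/12.
  ⇒ x = -sqrt(58)/6 - 2/3 ≈ -1.9360, -2/3 + sqrt(58)/6 ≈ 0.6026

f''(x) = -12*x - 8
Second-derivative test at each critical point:
  f''(-1.9360) = 15.2315 > 0 → local minimum
  f''(0.6026) = -15.2315 < 0 → local maximum

Critical points: x = -sqrt(58)/6 - 2/3 ≈ -1.9360 (local minimum); x = -2/3 + sqrt(58)/6 ≈ 0.6026 (local maximum)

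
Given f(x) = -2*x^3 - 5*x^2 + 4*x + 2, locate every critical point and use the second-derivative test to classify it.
f'(x) = -6*x^2 - 10*x + 4

Solve f'(x) = 0:
  Factor: -6*x^2 - 10*x + 4 = -2*(x + 2)*(3*x - 1) = 0.
  ⇒ x = -2, 1/3

f''(x) = -12*x - 10
Second-derivative test at each critical point:
  f''(-2) = 14 > 0 → local minimum
  f''(1/3) = -14 < 0 → local maximum

Critical points: x = -2 (local minimum); x = 1/3 (local maximum)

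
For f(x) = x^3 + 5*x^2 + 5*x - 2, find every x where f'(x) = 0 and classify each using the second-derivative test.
f'(x) = 3*x^2 + 10*x + 5

Solve f'(x) = 0:
  3*x^2 + 10*x + 5 = 0 has no rational roots; quadratic formula: x = (-10 ± √40)/6.
  ⇒ x = -5/3 - sqrt(10)/3 ≈ -2.7208, -5/3 + sqrt(10)/3 ≈ -0.6126

f''(x) = 6*x + 10
Second-derivative test at each critical point:
  f''(-2.7208) = -6.3246 < 0 → local maximum
  f''(-0.6126) = 6.3246 > 0 → local minimum

Critical points: x = -5/3 - sqrt(10)/3 ≈ -2.7208 (local maximum); x = -5/3 + sqrt(10)/3 ≈ -0.6126 (local minimum)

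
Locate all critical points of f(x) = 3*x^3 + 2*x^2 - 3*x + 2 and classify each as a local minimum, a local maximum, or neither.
f'(x) = 9*x^2 + 4*x - 3

Solve f'(x) = 0:
  9*x^2 + 4*x - 3 = 0 has no rational roots; quadratic formula: x = (-4 ± √124)/18.
  ⇒ x = -sqrt(31)/9 - 2/9 ≈ -0.8409, -2/9 + sqrt(31)/9 ≈ 0.3964

f''(x) = 18*x + 4
Second-derivative test at each critical point:
  f''(-0.8409) = -11.1355 < 0 → local maximum
  f''(0.3964) = 11.1355 > 0 → local minimum

Critical points: x = -sqrt(31)/9 - 2/9 ≈ -0.8409 (local maximum); x = -2/9 + sqrt(31)/9 ≈ 0.3964 (local minimum)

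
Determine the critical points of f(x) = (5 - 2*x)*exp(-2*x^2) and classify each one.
f'(x) = 2*(2*x*(2*x - 5) - 1)*exp(-2*x^2)

Solve f'(x) = 0:
  f'(x) = (8*x^2 - 20*x - 2)·exp(-2*x^2) and exp(-2*x^2) > 0 for every x, so f'(x) = 0 ⇔ 8*x^2 - 20*x - 2 = 0.
  Factor: 8*x^2 - 20*x - 2 = 2*(4*x^2 - 10*x - 1); 4*x^2 - 10*x - 1 = 0 has no rational roots; quadratic formula: x = (10 ± √116)/8.
  ⇒ x = 5/4 - sqrt(29)/4 ≈ -0.0963, 5/4 + sqrt(29)/4 ≈ 2.5963

f''(x) = 4*(4*x^2*(5 - 2*x) + 6*x - 5)*exp(-2*x^2)
Second-derivative test at each critical point:
  f''(-0.0963) = -21.1449 < 0 → local maximum
  f''(2.5963) = 3.008e-05 > 0 → local minimum

Critical points: x = 5/4 - sqrt(29)/4 ≈ -0.0963 (local maximum); x = 5/4 + sqrt(29)/4 ≈ 2.5963 (local minimum)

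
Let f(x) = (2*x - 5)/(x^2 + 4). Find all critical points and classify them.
f'(x) = 2*(-x^2 + 5*x + 4)/(x^4 + 8*x^2 + 16)

Solve f'(x) = 0:
  f'(x) = -2*(x^2 - 5*x - 4)/(x^2 + 4)^2; the denominator is positive wherever f is defined, so f'(x) = 0 ⇔ -2*x^2 + 10*x + 8 = 0.
  Factor: -2*x^2 + 10*x + 8 = -2*(x^2 - 5*x - 4); x^2 - 5*x - 4 = 0 has no rational roots; quadratic formula: x = (5 ± √41)/2.
  ⇒ x = 5/2 - sqrt(41)/2 ≈ -0.7016, 5/2 + sqrt(41)/2 ≈ 5.7016

f''(x) = 2*(4*x^2*(2*x - 5) + (5 - 6*x)*(x^2 + 4))/(x^2 + 4)^3
Second-derivative test at each critical point:
  f''(-0.7016) = 0.6346 > 0 → local minimum
  f''(5.7016) = -0.0096 < 0 → local maximum

Critical points: x = 5/2 - sqrt(41)/2 ≈ -0.7016 (local minimum); x = 5/2 + sqrt(41)/2 ≈ 5.7016 (local maximum)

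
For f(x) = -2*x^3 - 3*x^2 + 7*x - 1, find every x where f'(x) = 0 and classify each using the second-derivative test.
f'(x) = -6*x^2 - 6*x + 7

Solve f'(x) = 0:
  6*x^2 + 6*x - 7 = 0 has no rational roots; quadratic formula: x = (-6 ± √204)/12.
  ⇒ x = -sqrt(51)/6 - 1/2 ≈ -1.6902, -1/2 + sqrt(51)/6 ≈ 0.6902

f''(x) = -12*x - 6
Second-derivative test at each critical point:
  f''(-1.6902) = 14.2829 > 0 → local minimum
  f''(0.6902) = -14.2829 < 0 → local maximum

Critical points: x = -sqrt(51)/6 - 1/2 ≈ -1.6902 (local minimum); x = -1/2 + sqrt(51)/6 ≈ 0.6902 (local maximum)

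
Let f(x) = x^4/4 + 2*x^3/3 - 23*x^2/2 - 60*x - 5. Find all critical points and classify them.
f'(x) = x^3 + 2*x^2 - 23*x - 60

Solve f'(x) = 0:
  Factor: x^3 + 2*x^2 - 23*x - 60 = (x - 5)*(x + 3)*(x + 4) = 0.
  ⇒ x = -4, -3, 5

f''(x) = 3*x^2 + 4*x - 23
Second-derivative test at each critical point:
  f''(-4) = 9 > 0 → local minimum
  f''(-3) = -8 < 0 → local maximum
  f''(5) = 72 > 0 → local minimum

Critical points: x = -4 (local minimum); x = -3 (local maximum); x = 5 (local minimum)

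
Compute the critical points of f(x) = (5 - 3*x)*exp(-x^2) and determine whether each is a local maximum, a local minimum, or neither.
f'(x) = (2*x*(3*x - 5) - 3)*exp(-x^2)

Solve f'(x) = 0:
  f'(x) = (6*x^2 - 10*x - 3)·exp(-x^2) and exp(-x^2) > 0 for every x, so f'(x) = 0 ⇔ 6*x^2 - 10*x - 3 = 0.
  6*x^2 - 10*x - 3 = 0 has no rational roots; quadratic formula: x = (10 ± √172)/12.
  ⇒ x = 5/6 - sqrt(43)/6 ≈ -0.2596, 5/6 + sqrt(43)/6 ≈ 1.9262

f''(x) = 2*(2*x^2*(5 - 3*x) + 9*x - 5)*exp(-x^2)
Second-derivative test at each critical point:
  f''(-0.2596) = -12.2603 < 0 → local maximum
  f''(1.9262) = 0.3209 > 0 → local minimum

Critical points: x = 5/6 - sqrt(43)/6 ≈ -0.2596 (local maximum); x = 5/6 + sqrt(43)/6 ≈ 1.9262 (local minimum)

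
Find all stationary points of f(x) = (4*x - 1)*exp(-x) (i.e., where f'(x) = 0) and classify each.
f'(x) = (5 - 4*x)*exp(-x)

Solve f'(x) = 0:
  f'(x) = (5 - 4*x)·exp(-x) and exp(-x) > 0 for every x, so f'(x) = 0 ⇔ 5 - 4*x = 0.
  5 - 4*x = 0.
  ⇒ x = 5/4

f''(x) = (4*x - 9)*exp(-x)
Second-derivative test at each critical point:
  f''(5/4) = -1.1460 < 0 → local maximum

Critical points: x = 5/4 (local maximum)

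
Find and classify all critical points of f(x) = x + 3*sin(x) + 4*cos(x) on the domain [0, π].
f'(x) = -4*sin(x) + 3*cos(x) + 1

Solve f'(x) = 0 on [0, π]:
  f'(x) = 0 ⇔ -4*sin(x) + 3*cos(x) = -1. Write the left side as R·cos(x + φ) with R = √(3² + 4²) = 5, cos φ = 3/5, sin φ = 4/5; then cos(x + φ) = -1/5. Solve for x and keep the solutions lying in [0, π].
  ⇒ x = atan((4 + 6*sqrt(6))/(-3 + 8*sqrt(6))) ≈ 0.8449

f''(x) = -3*sin(x) - 4*cos(x)
Second-derivative test at each critical point:
  f''(0.8449) = -4.8990 < 0 → local maximum

Critical points: x = atan((4 + 6*sqrt(6))/(-3 + 8*sqrt(6))) ≈ 0.8449 (local maximum)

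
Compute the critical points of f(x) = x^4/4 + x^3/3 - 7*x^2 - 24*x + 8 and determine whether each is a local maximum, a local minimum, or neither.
f'(x) = x^3 + x^2 - 14*x - 24

Solve f'(x) = 0:
  Factor: x^3 + x^2 - 14*x - 24 = (x - 4)*(x + 2)*(x + 3) = 0.
  ⇒ x = -3, -2, 4

f''(x) = 3*x^2 + 2*x - 14
Second-derivative test at each critical point:
  f''(-3) = 7 > 0 → local minimum
  f''(-2) = -6 < 0 → local maximum
  f''(4) = 42 > 0 → local minimum

Critical points: x = -3 (local minimum); x = -2 (local maximum); x = 4 (local minimum)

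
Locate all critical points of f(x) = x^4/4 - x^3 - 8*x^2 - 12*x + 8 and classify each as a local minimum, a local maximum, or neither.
f'(x) = x^3 - 3*x^2 - 16*x - 12

Solve f'(x) = 0:
  Factor: x^3 - 3*x^2 - 16*x - 12 = (x - 6)*(x + 1)*(x + 2) = 0.
  ⇒ x = -2, -1, 6

f''(x) = 3*x^2 - 6*x - 16
Second-derivative test at each critical point:
  f''(-2) = 8 > 0 → local minimum
  f''(-1) = -7 < 0 → local maximum
  f''(6) = 56 > 0 → local minimum

Critical points: x = -2 (local minimum); x = -1 (local maximum); x = 6 (local minimum)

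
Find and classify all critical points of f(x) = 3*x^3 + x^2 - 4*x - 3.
f'(x) = 9*x^2 + 2*x - 4

Solve f'(x) = 0:
  9*x^2 + 2*x - 4 = 0 has no rational roots; quadratic formula: x = (-2 ± √148)/18.
  ⇒ x = -sqrt(37)/9 - 1/9 ≈ -0.7870, -1/9 + sqrt(37)/9 ≈ 0.5648

f''(x) = 18*x + 2
Second-derivative test at each critical point:
  f''(-0.7870) = -12.1655 < 0 → local maximum
  f''(0.5648) = 12.1655 > 0 → local minimum

Critical points: x = -sqrt(37)/9 - 1/9 ≈ -0.7870 (local maximum); x = -1/9 + sqrt(37)/9 ≈ 0.5648 (local minimum)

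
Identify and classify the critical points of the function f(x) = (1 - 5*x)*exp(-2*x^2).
f'(x) = (4*x*(5*x - 1) - 5)*exp(-2*x^2)

Solve f'(x) = 0:
  f'(x) = (20*x^2 - 4*x - 5)·exp(-2*x^2) and exp(-2*x^2) > 0 for every x, so f'(x) = 0 ⇔ 20*x^2 - 4*x - 5 = 0.
  20*x^2 - 4*x - 5 = 0 has no rational roots; quadratic formula: x = (4 ± √416)/40.
  ⇒ x = 1/10 - sqrt(26)/10 ≈ -0.4099, 1/10 + sqrt(26)/10 ≈ 0.6099

f''(x) = 4*(4*x^2*(1 - 5*x) + 15*x - 1)*exp(-2*x^2)
Second-derivative test at each critical point:
  f''(-0.4099) = -14.5749 < 0 → local maximum
  f''(0.6099) = 9.6928 > 0 → local minimum

Critical points: x = 1/10 - sqrt(26)/10 ≈ -0.4099 (local maximum); x = 1/10 + sqrt(26)/10 ≈ 0.6099 (local minimum)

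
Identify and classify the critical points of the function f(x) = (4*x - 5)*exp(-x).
f'(x) = (9 - 4*x)*exp(-x)

Solve f'(x) = 0:
  f'(x) = (9 - 4*x)·exp(-x) and exp(-x) > 0 for every x, so f'(x) = 0 ⇔ 9 - 4*x = 0.
  9 - 4*x = 0.
  ⇒ x = 9/4

f''(x) = (4*x - 13)*exp(-x)
Second-derivative test at each critical point:
  f''(9/4) = -0.4216 < 0 → local maximum

Critical points: x = 9/4 (local maximum)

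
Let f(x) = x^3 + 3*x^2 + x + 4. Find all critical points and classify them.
f'(x) = 3*x^2 + 6*x + 1

Solve f'(x) = 0:
  3*x^2 + 6*x + 1 = 0 has no rational roots; quadratic formula: x = (-6 ± √24)/6.
  ⇒ x = -1 - sqrt(6)/3 ≈ -1.8165, -1 + sqrt(6)/3 ≈ -0.1835

f''(x) = 6*x + 6
Second-derivative test at each critical point:
  f''(-1.8165) = -4.8990 < 0 → local maximum
  f''(-0.1835) = 4.8990 > 0 → local minimum

Critical points: x = -1 - sqrt(6)/3 ≈ -1.8165 (local maximum); x = -1 + sqrt(6)/3 ≈ -0.1835 (local minimum)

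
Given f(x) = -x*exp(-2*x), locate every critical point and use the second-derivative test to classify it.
f'(x) = (2*x - 1)*exp(-2*x)

Solve f'(x) = 0:
  f'(x) = (2*x - 1)·exp(-2*x) and exp(-2*x) > 0 for every x, so f'(x) = 0 ⇔ 2*x - 1 = 0.
  2*x - 1 = 0.
  ⇒ x = 1/2

f''(x) = 4*(1 - x)*exp(-2*x)
Second-derivative test at each critical point:
  f''(1/2) = 0.7358 > 0 → local minimum

Critical points: x = 1/2 (local minimum)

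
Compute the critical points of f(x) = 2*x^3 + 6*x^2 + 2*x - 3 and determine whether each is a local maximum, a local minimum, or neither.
f'(x) = 6*x^2 + 12*x + 2

Solve f'(x) = 0:
  Factor: 6*x^2 + 12*x + 2 = 2*(3*x^2 + 6*x + 1); 3*x^2 + 6*x + 1 = 0 has no rational roots; quadratic formula: x = (-6 ± √24)/6.
  ⇒ x = -1 - sqrt(6)/3 ≈ -1.8165, -1 + sqrt(6)/3 ≈ -0.1835

f''(x) = 12*x + 12
Second-derivative test at each critical point:
  f''(-1.8165) = -9.7980 < 0 → local maximum
  f''(-0.1835) = 9.7980 > 0 → local minimum

Critical points: x = -1 - sqrt(6)/3 ≈ -1.8165 (local maximum); x = -1 + sqrt(6)/3 ≈ -0.1835 (local minimum)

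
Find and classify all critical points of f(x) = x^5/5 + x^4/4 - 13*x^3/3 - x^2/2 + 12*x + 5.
f'(x) = x^4 + x^3 - 13*x^2 - x + 12

Solve f'(x) = 0:
  Factor: x^4 + x^3 - 13*x^2 - x + 12 = (x - 3)*(x - 1)*(x + 1)*(x + 4) = 0.
  ⇒ x = -4, -1, 1, 3

f''(x) = 4*x^3 + 3*x^2 - 26*x - 1
Second-derivative test at each critical point:
  f''(-4) = -105 < 0 → local maximum
  f''(-1) = 24 > 0 → local minimum
  f''(1) = -20 < 0 → local maximum
  f''(3) = 56 > 0 → local minimum

Critical points: x = -4 (local maximum); x = -1 (local minimum); x = 1 (local maximum); x = 3 (local minimum)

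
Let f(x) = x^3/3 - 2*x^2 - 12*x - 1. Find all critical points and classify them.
f'(x) = x^2 - 4*x - 12

Solve f'(x) = 0:
  Factor: x^2 - 4*x - 12 = (x - 6)*(x + 2) = 0.
  ⇒ x = -2, 6

f''(x) = 2*x - 4
Second-derivative test at each critical point:
  f''(-2) = -8 < 0 → local maximum
  f''(6) = 8 > 0 → local minimum

Critical points: x = -2 (local maximum); x = 6 (local minimum)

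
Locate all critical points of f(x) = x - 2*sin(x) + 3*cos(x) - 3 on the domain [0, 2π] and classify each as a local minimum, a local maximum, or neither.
f'(x) = -3*sin(x) - 2*cos(x) + 1

Solve f'(x) = 0 on [0, 2π]:
  f'(x) = 0 ⇔ -3*sin(x) - 2*cos(x) = -1. Write the left side as R·cos(x + φ) with R = √((-2)² + 3²) = sqrt(13), cos φ = -2*sqrt(13)/13, sin φ = 3*sqrt(13)/13; then cos(x + φ) = -sqrt(13)/13. Solve for x and keep the solutions lying in [0, 2π].
  ⇒ x = atan((3 + 4*sqrt(3))/(2 - 6*sqrt(3))) + pi ≈ 2.2726, atan((3 - 4*sqrt(3))/(2 + 6*sqrt(3))) + 2*pi ≈ 5.9762

f''(x) = 2*sin(x) - 3*cos(x)
Second-derivative test at each critical point:
  f''(2.2726) = 3.4641 > 0 → local minimum
  f''(5.9762) = -3.4641 < 0 → local maximum

Critical points: x = atan((3 + 4*sqrt(3))/(2 - 6*sqrt(3))) + pi ≈ 2.2726 (local minimum); x = atan((3 - 4*sqrt(3))/(2 + 6*sqrt(3))) + 2*pi ≈ 5.9762 (local maximum)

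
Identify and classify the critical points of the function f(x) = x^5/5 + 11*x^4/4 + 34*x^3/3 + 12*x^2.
f'(x) = x*(x^3 + 11*x^2 + 34*x + 24)

Solve f'(x) = 0:
  Factor: x^4 + 11*x^3 + 34*x^2 + 24*x = x*(x + 1)*(x + 4)*(x + 6) = 0.
  ⇒ x = -6, -4, -1, 0

f''(x) = 4*x^3 + 33*x^2 + 68*x + 24
Second-derivative test at each critical point:
  f''(-6) = -60 < 0 → local maximum
  f''(-4) = 24 > 0 → local minimum
  f''(-1) = -15 < 0 → local maximum
  f''(0) = 24 > 0 → local minimum

Critical points: x = -6 (local maximum); x = -4 (local minimum); x = -1 (local maximum); x = 0 (local minimum)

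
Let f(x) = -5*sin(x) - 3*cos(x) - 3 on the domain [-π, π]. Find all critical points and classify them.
f'(x) = 3*sin(x) - 5*cos(x)

Solve f'(x) = 0 on [-π, π]:
  f'(x) = 0 ⇔ -5*cos(x) = -3*sin(x) ⇔ tan(x) = 5/3, i.e. x = arctan(5/3) + nπ; keep the solutions lying in [-π, π].
  ⇒ x = -pi + atan(5/3) ≈ -2.1112, atan(5/3) ≈ 1.0304

f''(x) = 5*sin(x) + 3*cos(x)
Second-derivative test at each critical point:
  f''(-2.1112) = -5.8310 < 0 → local maximum
  f''(1.0304) = 5.8310 > 0 → local minimum

Critical points: x = -pi + atan(5/3) ≈ -2.1112 (local maximum); x = atan(5/3) ≈ 1.0304 (local minimum)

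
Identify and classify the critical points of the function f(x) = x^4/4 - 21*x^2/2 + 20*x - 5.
f'(x) = x^3 - 21*x + 20

Solve f'(x) = 0:
  Factor: x^3 - 21*x + 20 = (x - 4)*(x - 1)*(x + 5) = 0.
  ⇒ x = -5, 1, 4

f''(x) = 3*x^2 - 21
Second-derivative test at each critical point:
  f''(-5) = 54 > 0 → local minimum
  f''(1) = -18 < 0 → local maximum
  f''(4) = 27 > 0 → local minimum

Critical points: x = -5 (local minimum); x = 1 (local maximum); x = 4 (local minimum)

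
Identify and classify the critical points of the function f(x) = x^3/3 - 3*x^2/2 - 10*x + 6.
f'(x) = x^2 - 3*x - 10

Solve f'(x) = 0:
  Factor: x^2 - 3*x - 10 = (x - 5)*(x + 2) = 0.
  ⇒ x = -2, 5

f''(x) = 2*x - 3
Second-derivative test at each critical point:
  f''(-2) = -7 < 0 → local maximum
  f''(5) = 7 > 0 → local minimum

Critical points: x = -2 (local maximum); x = 5 (local minimum)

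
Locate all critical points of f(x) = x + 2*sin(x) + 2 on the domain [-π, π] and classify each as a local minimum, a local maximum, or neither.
f'(x) = 2*cos(x) + 1

Solve f'(x) = 0 on [-π, π]:
  f'(x) = 0 ⇔ cos(x) = -1/2, i.e. x = ±arccos(-1/2) + 2nπ; keep the solutions lying in [-π, π].
  ⇒ x = -2*pi/3 ≈ -2.0944, 2*pi/3 ≈ 2.0944

f''(x) = -2*sin(x)
Second-derivative test at each critical point:
  f''(-2.0944) = 1.7321 > 0 → local minimum
  f''(2.0944) = -1.7321 < 0 → local maximum

Critical points: x = -2*pi/3 ≈ -2.0944 (local minimum); x = 2*pi/3 ≈ 2.0944 (local maximum)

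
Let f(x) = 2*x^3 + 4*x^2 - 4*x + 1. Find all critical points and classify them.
f'(x) = 6*x^2 + 8*x - 4

Solve f'(x) = 0:
  Factor: 6*x^2 + 8*x - 4 = 2*(3*x^2 + 4*x - 2); 3*x^2 + 4*x - 2 = 0 has no rational roots; quadratic formula: x = (-4 ± √40)/6.
  ⇒ x = -sqrt(10)/3 - 2/3 ≈ -1.7208, -2/3 + sqrt(10)/3 ≈ 0.3874

f''(x) = 12*x + 8
Second-derivative test at each critical point:
  f''(-1.7208) = -12.6491 < 0 → local maximum
  f''(0.3874) = 12.6491 > 0 → local minimum

Critical points: x = -sqrt(10)/3 - 2/3 ≈ -1.7208 (local maximum); x = -2/3 + sqrt(10)/3 ≈ 0.3874 (local minimum)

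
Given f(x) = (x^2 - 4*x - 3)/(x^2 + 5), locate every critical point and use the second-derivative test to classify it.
f'(x) = 4*(x^2 + 4*x - 5)/(x^4 + 10*x^2 + 25)

Solve f'(x) = 0:
  f'(x) = 4*(x - 1)*(x + 5)/(x^2 + 5)^2; the denominator is positive wherever f is defined, so f'(x) = 0 ⇔ 4*x^2 + 16*x - 20 = 0.
  Factor: 4*x^2 + 16*x - 20 = 4*(x - 1)*(x + 5) = 0.
  ⇒ x = -5, 1

f''(x) = 8*(-x^3 - 6*x^2 + 15*x + 10)/(x^6 + 15*x^4 + 75*x^2 + 125)
Second-derivative test at each critical point:
  f''(-5) = -2/75 < 0 → local maximum
  f''(1) = 2/3 > 0 → local minimum

Critical points: x = -5 (local maximum); x = 1 (local minimum)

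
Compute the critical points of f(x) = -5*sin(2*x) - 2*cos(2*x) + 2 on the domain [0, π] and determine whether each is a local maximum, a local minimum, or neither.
f'(x) = 4*sin(2*x) - 10*cos(2*x)

Solve f'(x) = 0 on [0, π]:
  f'(x) = 0 ⇔ -5*cos(2*x) = -2*sin(2*x) ⇔ tan(2*x) = 5/2, i.e. 2*x = arctan(5/2) + nπ; keep the solutions lying in [0, π].
  ⇒ x = atan(5/2)/2 ≈ 0.5951, atan(5/2)/2 + pi/2 ≈ 2.1659

f''(x) = 20*sin(2*x) + 8*cos(2*x)
Second-derivative test at each critical point:
  f''(0.5951) = 21.5407 > 0 → local minimum
  f''(2.1659) = -21.5407 < 0 → local maximum

Critical points: x = atan(5/2)/2 ≈ 0.5951 (local minimum); x = atan(5/2)/2 + pi/2 ≈ 2.1659 (local maximum)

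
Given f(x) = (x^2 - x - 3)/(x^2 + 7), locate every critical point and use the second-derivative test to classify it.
f'(x) = (x^2 + 20*x - 7)/(x^4 + 14*x^2 + 49)

Solve f'(x) = 0:
  f'(x) = (x^2 + 20*x - 7)/(x^2 + 7)^2; the denominator is positive wherever f is defined, so f'(x) = 0 ⇔ x^2 + 20*x - 7 = 0.
  x^2 + 20*x - 7 = 0 has no rational roots; quadratic formula: x = (-20 ± √428)/2.
  ⇒ x = -sqrt(107) - 10 ≈ -20.3441, -10 + sqrt(107) ≈ 0.3441

f''(x) = 2*(-x^3 - 30*x^2 + 21*x + 70)/(x^6 + 21*x^4 + 147*x^2 + 343)
Second-derivative test at each critical point:
  f''(-20.3441) = -1.168e-04 < 0 → local maximum
  f''(0.3441) = 0.4083 > 0 → local minimum

Critical points: x = -sqrt(107) - 10 ≈ -20.3441 (local maximum); x = -10 + sqrt(107) ≈ 0.3441 (local minimum)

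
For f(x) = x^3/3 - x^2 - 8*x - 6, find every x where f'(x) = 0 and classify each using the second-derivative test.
f'(x) = x^2 - 2*x - 8

Solve f'(x) = 0:
  Factor: x^2 - 2*x - 8 = (x - 4)*(x + 2) = 0.
  ⇒ x = -2, 4

f''(x) = 2*x - 2
Second-derivative test at each critical point:
  f''(-2) = -6 < 0 → local maximum
  f''(4) = 6 > 0 → local minimum

Critical points: x = -2 (local maximum); x = 4 (local minimum)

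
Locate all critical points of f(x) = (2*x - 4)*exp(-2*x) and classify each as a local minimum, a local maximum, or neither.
f'(x) = 2*(5 - 2*x)*exp(-2*x)

Solve f'(x) = 0:
  f'(x) = (10 - 4*x)·exp(-2*x) and exp(-2*x) > 0 for every x, so f'(x) = 0 ⇔ 10 - 4*x = 0.
  Factor: 10 - 4*x = -2*(2*x - 5) = 0.
  ⇒ x = 5/2

f''(x) = 8*(x - 3)*exp(-2*x)
Second-derivative test at each critical point:
  f''(5/2) = -0.0270 < 0 → local maximum

Critical points: x = 5/2 (local maximum)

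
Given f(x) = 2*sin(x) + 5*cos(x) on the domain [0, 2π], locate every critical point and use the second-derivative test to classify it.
f'(x) = -5*sin(x) + 2*cos(x)

Solve f'(x) = 0 on [0, 2π]:
  f'(x) = 0 ⇔ 2*cos(x) = 5*sin(x) ⇔ tan(x) = 2/5, i.e. x = arctan(2/5) + nπ; keep the solutions lying in [0, 2π].
  ⇒ x = atan(2/5) ≈ 0.3805, atan(2/5) + pi ≈ 3.5221

f''(x) = -2*sin(x) - 5*cos(x)
Second-derivative test at each critical point:
  f''(0.3805) = -5.3852 < 0 → local maximum
  f''(3.5221) = 5.3852 > 0 → local minimum

Critical points: x = atan(2/5) ≈ 0.3805 (local maximum); x = atan(2/5) + pi ≈ 3.5221 (local minimum)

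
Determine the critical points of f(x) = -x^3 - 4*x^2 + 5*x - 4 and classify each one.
f'(x) = -3*x^2 - 8*x + 5

Solve f'(x) = 0:
  3*x^2 + 8*x - 5 = 0 has no rational roots; quadratic formula: x = (-8 ± √124)/6.
  ⇒ x = -sqrt(31)/3 - 4/3 ≈ -3.1893, -4/3 + sqrt(31)/3 ≈ 0.5226

f''(x) = -6*x - 8
Second-derivative test at each critical point:
  f''(-3.1893) = 11.1355 > 0 → local minimum
  f''(0.5226) = -11.1355 < 0 → local maximum

Critical points: x = -sqrt(31)/3 - 4/3 ≈ -3.1893 (local minimum); x = -4/3 + sqrt(31)/3 ≈ 0.5226 (local maximum)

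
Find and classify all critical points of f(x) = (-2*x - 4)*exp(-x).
f'(x) = 2*(x + 1)*exp(-x)

Solve f'(x) = 0:
  f'(x) = (2*x + 2)·exp(-x) and exp(-x) > 0 for every x, so f'(x) = 0 ⇔ 2*x + 2 = 0.
  Factor: 2*x + 2 = 2*(x + 1) = 0.
  ⇒ x = -1

f''(x) = -2*x*exp(-x)
Second-derivative test at each critical point:
  f''(-1) = 5.4366 > 0 → local minimum

Critical points: x = -1 (local minimum)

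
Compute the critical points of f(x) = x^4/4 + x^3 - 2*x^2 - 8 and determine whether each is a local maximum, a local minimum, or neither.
f'(x) = x*(x^2 + 3*x - 4)

Solve f'(x) = 0:
  Factor: x^3 + 3*x^2 - 4*x = x*(x - 1)*(x + 4) = 0.
  ⇒ x = -4, 0, 1

f''(x) = 3*x^2 + 6*x - 4
Second-derivative test at each critical point:
  f''(-4) = 20 > 0 → local minimum
  f''(0) = -4 < 0 → local maximum
  f''(1) = 5 > 0 → local minimum

Critical points: x = -4 (local minimum); x = 0 (local maximum); x = 1 (local minimum)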